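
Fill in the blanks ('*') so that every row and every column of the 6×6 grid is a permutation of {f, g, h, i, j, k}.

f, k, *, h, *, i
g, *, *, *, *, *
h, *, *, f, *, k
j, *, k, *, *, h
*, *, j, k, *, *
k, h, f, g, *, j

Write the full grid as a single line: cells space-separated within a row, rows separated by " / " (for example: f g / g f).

f k g h j i / g i h j k f / h j i f g k / j g k i f h / i f j k h g / k h f g i j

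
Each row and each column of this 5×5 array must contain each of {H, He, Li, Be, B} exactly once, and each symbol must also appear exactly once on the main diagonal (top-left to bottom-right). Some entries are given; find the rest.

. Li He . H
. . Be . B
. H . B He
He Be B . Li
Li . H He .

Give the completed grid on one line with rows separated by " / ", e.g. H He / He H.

B Li He Be H / H He Be Li B / Be H Li B He / He Be B H Li / Li B H He Be

row 1 has {H,He,Li}; column 4 has {He,B} — only Be is left for (r1,c4).
row 2 has {Be,B}; column 1 has {He,Li} — only H is left for (r2,c1).
row 2 has {H,Be,B}; column 2 has {H,Li,Be}; the diagonal is empty so far — only He is left for (r2,c2).
row 2 has {H,He,Be,B}; column 4 has {He,Be,B} — only Li is left for (r2,c4).
row 3 has {H,He,B}; column 1 has {H,He,Li} — only Be is left for (r3,c1).
row 3 has {H,He,Be,B}; column 3 has {H,He,Be,B}; the diagonal has {He} — only Li is left for (r3,c3).
row 4 has {He,Li,Be,B}; column 4 has {He,Li,Be,B}; the diagonal has {He,Li} — only H is left for (r4,c4).
row 5 has {H,He,Li}; column 2 has {H,He,Li,Be} — only B is left for (r5,c2).
row 5 has {H,He,Li,B}; column 5 has {H,He,Li,B}; the diagonal has {H,He,Li} — only Be is left for (r5,c5).
row 1 has {H,He,Li,Be}; column 1 has {H,He,Li,Be}; the diagonal has {H,He,Li,Be} — only B is left for (r1,c1).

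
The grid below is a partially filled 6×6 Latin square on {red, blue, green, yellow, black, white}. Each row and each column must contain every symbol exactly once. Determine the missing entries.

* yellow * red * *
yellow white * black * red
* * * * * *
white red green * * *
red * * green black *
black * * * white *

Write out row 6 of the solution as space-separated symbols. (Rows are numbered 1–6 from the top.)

Cell (r2,c3): row 2 has {red,yellow,black,white}; column 3 has {green} → blue.
Cell (r2,c5): row 2 has {red,blue,yellow,black,white}; column 5 has {black,white} → green.
Cell (r5,c2): row 5 has {red,green,black}; column 2 has {red,yellow,white} → blue.
Cell (r6,c2): row 6 has {black,white}; column 2 has {red,blue,yellow,white} → green.
Cell (r1,c5): row 1 has {red,yellow}; column 5 has {green,black,white} → blue.
Cell (r3,c2): row 3 is empty so far; column 2 has {red,blue,green,yellow,white} → black.
Cell (r4,c5): row 4 has {red,green,white}; column 5 has {blue,green,black,white} → yellow.
Cell (r1,c1): row 1 has {red,blue,yellow}; column 1 has {red,yellow,black,white} → green.
Cell (r3,c1): row 3 has {black}; column 1 has {red,green,yellow,black,white} → blue.
Cell (r3,c5): row 3 has {blue,black}; column 5 has {blue,green,yellow,black,white} → red.
Cell (r4,c4): row 4 has {red,green,yellow,white}; column 4 has {red,green,black} → blue.
Cell (r4,c6): row 4 has {red,blue,green,yellow,white}; column 6 has {red} → black.
Cell (r6,c4): row 6 has {green,black,white}; column 4 has {red,blue,green,black} → yellow.
Cell (r6,c6): row 6 has {green,yellow,black,white}; column 6 has {red,black} → blue.
Cell (r1,c6): row 1 has {red,blue,green,yellow}; column 6 has {red,blue,black} → white.
Cell (r3,c4): row 3 has {red,blue,black}; column 4 has {red,blue,green,yellow,black} → white.
Cell (r5,c6): row 5 has {red,blue,green,black}; column 6 has {red,blue,black,white} → yellow.
Cell (r6,c3): row 6 has {blue,green,yellow,black,white}; column 3 has {blue,green} → red.

black green red yellow white blue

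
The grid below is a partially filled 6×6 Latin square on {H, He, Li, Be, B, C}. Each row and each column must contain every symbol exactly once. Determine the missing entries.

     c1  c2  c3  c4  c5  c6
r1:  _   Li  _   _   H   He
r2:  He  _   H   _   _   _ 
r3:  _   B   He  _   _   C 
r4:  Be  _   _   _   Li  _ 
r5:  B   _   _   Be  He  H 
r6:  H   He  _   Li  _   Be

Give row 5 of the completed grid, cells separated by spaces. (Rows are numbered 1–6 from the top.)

(r1,c1) = C
(r1,c4) = B
(r2,c4) = C
(r3,c1) = Li
(r3,c4) = H
(r3,c5) = Be
(r4,c4) = He
(r4,c6) = B
(r5,c2) = C
(r5,c3) = Li

B C Li Be He H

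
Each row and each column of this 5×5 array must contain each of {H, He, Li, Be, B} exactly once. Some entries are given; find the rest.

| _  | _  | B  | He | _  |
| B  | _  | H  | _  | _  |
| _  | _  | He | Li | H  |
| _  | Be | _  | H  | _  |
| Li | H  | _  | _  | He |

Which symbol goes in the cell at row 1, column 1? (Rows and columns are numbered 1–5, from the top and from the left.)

H

(r1,c2) = Li
(r1,c5) = Be
(r2,c2) = He
(r2,c4) = Be
(r2,c5) = Li
(r3,c1) = Be
(r3,c2) = B
(r4,c1) = He
(r4,c3) = Li
(r4,c5) = B
(r5,c3) = Be
(r5,c4) = B
(r1,c1) = H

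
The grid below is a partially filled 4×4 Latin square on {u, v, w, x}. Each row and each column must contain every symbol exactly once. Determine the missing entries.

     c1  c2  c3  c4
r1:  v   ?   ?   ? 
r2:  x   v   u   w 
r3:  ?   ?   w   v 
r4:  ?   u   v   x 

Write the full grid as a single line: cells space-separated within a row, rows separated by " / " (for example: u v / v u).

v w x u / x v u w / u x w v / w u v x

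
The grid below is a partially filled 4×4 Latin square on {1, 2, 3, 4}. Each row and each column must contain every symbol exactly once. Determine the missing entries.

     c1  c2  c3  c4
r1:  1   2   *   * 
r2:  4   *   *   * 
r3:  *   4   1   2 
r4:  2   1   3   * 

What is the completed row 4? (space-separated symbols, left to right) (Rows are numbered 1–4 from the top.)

(r1,c3) = 4
(r1,c4) = 3
(r2,c2) = 3
(r2,c3) = 2
(r2,c4) = 1
(r3,c1) = 3
(r4,c4) = 4

2 1 3 4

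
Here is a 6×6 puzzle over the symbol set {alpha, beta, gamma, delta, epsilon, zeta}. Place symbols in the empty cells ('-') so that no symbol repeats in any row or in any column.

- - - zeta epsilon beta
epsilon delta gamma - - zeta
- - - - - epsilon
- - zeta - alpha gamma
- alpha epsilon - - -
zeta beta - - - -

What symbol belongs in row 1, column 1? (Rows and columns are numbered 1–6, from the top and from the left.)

delta

(r1,c2) = gamma
(r2,c5) = beta
(r3,c2) = zeta
(r4,c2) = epsilon
(r5,c6) = delta
(r6,c6) = alpha
(r2,c4) = alpha
(r6,c3) = delta
(r6,c5) = gamma
(r1,c3) = alpha
(r3,c3) = beta
(r3,c5) = delta
(r5,c5) = zeta
(r6,c4) = epsilon
(r1,c1) = delta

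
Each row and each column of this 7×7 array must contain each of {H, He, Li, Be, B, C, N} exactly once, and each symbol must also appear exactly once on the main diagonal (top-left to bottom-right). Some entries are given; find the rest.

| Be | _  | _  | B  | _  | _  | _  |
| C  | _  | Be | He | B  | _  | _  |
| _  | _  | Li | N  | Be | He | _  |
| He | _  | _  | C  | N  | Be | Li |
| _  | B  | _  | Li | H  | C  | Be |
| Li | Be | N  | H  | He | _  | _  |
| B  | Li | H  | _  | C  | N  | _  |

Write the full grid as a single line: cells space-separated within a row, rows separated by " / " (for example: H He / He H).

(r1,c5): row 1 has {Be,B}; column 5 has {H,He,Be,B,C,N}, so it must be Li.
(r1,c6): row 1 has {Li,Be,B}; column 6 has {He,Be,C,N}, so it must be H.
(r2,c2): row 2 has {He,Be,B,C}; column 2 has {Li,Be,B}; the diagonal has {H,Li,Be,C}, so it must be N.
(r2,c6): row 2 has {He,Be,B,C,N}; column 6 has {H,He,Be,C,N}, so it must be Li.
(r2,c7): row 2 has {He,Li,Be,B,C,N}; column 7 has {Li,Be}, so it must be H.
(r3,c1): row 3 has {He,Li,Be,N}; column 1 has {He,Li,Be,B,C}, so it must be H.
(r3,c2): row 3 has {H,He,Li,Be,N}; column 2 has {Li,Be,B,N}, so it must be C.
(r3,c7): row 3 has {H,He,Li,Be,C,N}; column 7 has {H,Li,Be}, so it must be B.
(r4,c2): row 4 has {He,Li,Be,C,N}; column 2 has {Li,Be,B,C,N}, so it must be H.
(r4,c3): row 4 has {H,He,Li,Be,C,N}; column 3 has {H,Li,Be,N}, so it must be B.
(r5,c1): row 5 has {H,Li,Be,B,C}; column 1 has {H,He,Li,Be,B,C}, so it must be N.
(r5,c3): row 5 has {H,Li,Be,B,C,N}; column 3 has {H,Li,Be,B,N}, so it must be He.
(r6,c6): row 6 has {H,He,Li,Be,N}; column 6 has {H,He,Li,Be,C,N}; the diagonal has {H,Li,Be,C,N}, so it must be B.
(r6,c7): row 6 has {H,He,Li,Be,B,N}; column 7 has {H,Li,Be,B}, so it must be C.
(r7,c4): row 7 has {H,Li,B,C,N}; column 4 has {H,He,Li,B,C,N}, so it must be Be.
(r7,c7): row 7 has {H,Li,Be,B,C,N}; column 7 has {H,Li,Be,B,C}; the diagonal has {H,Li,Be,B,C,N}, so it must be He.
(r1,c2): row 1 has {H,Li,Be,B}; column 2 has {H,Li,Be,B,C,N}, so it must be He.
(r1,c3): row 1 has {H,He,Li,Be,B}; column 3 has {H,He,Li,Be,B,N}, so it must be C.
(r1,c7): row 1 has {H,He,Li,Be,B,C}; column 7 has {H,He,Li,Be,B,C}, so it must be N.

Be He C B Li H N / C N Be He B Li H / H C Li N Be He B / He H B C N Be Li / N B He Li H C Be / Li Be N H He B C / B Li H Be C N He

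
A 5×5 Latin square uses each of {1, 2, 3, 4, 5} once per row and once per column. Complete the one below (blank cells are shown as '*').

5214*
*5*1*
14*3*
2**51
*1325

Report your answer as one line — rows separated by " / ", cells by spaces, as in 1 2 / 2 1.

Cell (r1,c5): row 1 has {1,2,4,5}; column 5 has {1,5} → 3.
Cell (r3,c5): row 3 has {1,3,4}; column 5 has {1,3,5} → 2.
Cell (r4,c2): row 4 has {1,2,5}; column 2 has {1,2,4,5} → 3.
Cell (r4,c3): row 4 has {1,2,3,5}; column 3 has {1,3} → 4.
Cell (r5,c1): row 5 has {1,2,3,5}; column 1 has {1,2,5} → 4.
Cell (r2,c1): row 2 has {1,5}; column 1 has {1,2,4,5} → 3.
Cell (r2,c3): row 2 has {1,3,5}; column 3 has {1,3,4} → 2.
Cell (r2,c5): row 2 has {1,2,3,5}; column 5 has {1,2,3,5} → 4.
Cell (r3,c3): row 3 has {1,2,3,4}; column 3 has {1,2,3,4} → 5.

5 2 1 4 3 / 3 5 2 1 4 / 1 4 5 3 2 / 2 3 4 5 1 / 4 1 3 2 5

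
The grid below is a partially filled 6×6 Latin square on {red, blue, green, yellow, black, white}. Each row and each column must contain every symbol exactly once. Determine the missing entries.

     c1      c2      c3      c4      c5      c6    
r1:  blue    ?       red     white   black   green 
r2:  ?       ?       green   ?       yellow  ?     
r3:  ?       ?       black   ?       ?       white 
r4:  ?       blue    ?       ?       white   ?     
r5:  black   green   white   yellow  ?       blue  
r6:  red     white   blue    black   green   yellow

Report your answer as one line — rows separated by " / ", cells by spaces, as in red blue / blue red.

blue yellow red white black green / white black green blue yellow red / yellow red black green blue white / green blue yellow red white black / black green white yellow red blue / red white blue black green yellow

(r1,c2) = yellow
(r2,c1) = white
(r3,c2) = red
(r3,c5) = blue
(r4,c3) = yellow
(r5,c5) = red
(r2,c2) = black
(r2,c6) = red
(r3,c4) = green
(r4,c1) = green
(r4,c4) = red
(r4,c6) = black
(r2,c4) = blue
(r3,c1) = yellow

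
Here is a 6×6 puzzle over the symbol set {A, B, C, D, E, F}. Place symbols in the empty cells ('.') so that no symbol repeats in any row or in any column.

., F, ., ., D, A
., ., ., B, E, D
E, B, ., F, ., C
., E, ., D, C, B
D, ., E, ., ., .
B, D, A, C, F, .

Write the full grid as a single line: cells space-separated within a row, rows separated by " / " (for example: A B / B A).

Cell (r1,c1): row 1 has {A,D,F}; column 1 has {B,D,E} → C.
Cell (r1,c3): row 1 has {A,C,D,F}; column 3 has {A,E} → B.
Cell (r1,c4): row 1 has {A,B,C,D,F}; column 4 has {B,C,D,F} → E.
Cell (r3,c3): row 3 has {B,C,E,F}; column 3 has {A,B,E} → D.
Cell (r3,c5): row 3 has {B,C,D,E,F}; column 5 has {C,D,E,F} → A.
Cell (r4,c3): row 4 has {B,C,D,E}; column 3 has {A,B,D,E} → F.
Cell (r5,c4): row 5 has {D,E}; column 4 has {B,C,D,E,F} → A.
Cell (r5,c5): row 5 has {A,D,E}; column 5 has {A,C,D,E,F} → B.
Cell (r5,c6): row 5 has {A,B,D,E}; column 6 has {A,B,C,D} → F.
Cell (r6,c6): row 6 has {A,B,C,D,F}; column 6 has {A,B,C,D,F} → E.
Cell (r2,c3): row 2 has {B,D,E}; column 3 has {A,B,D,E,F} → C.
Cell (r4,c1): row 4 has {B,C,D,E,F}; column 1 has {B,C,D,E} → A.
Cell (r5,c2): row 5 has {A,B,D,E,F}; column 2 has {B,D,E,F} → C.
Cell (r2,c1): row 2 has {B,C,D,E}; column 1 has {A,B,C,D,E} → F.
Cell (r2,c2): row 2 has {B,C,D,E,F}; column 2 has {B,C,D,E,F} → A.

C F B E D A / F A C B E D / E B D F A C / A E F D C B / D C E A B F / B D A C F E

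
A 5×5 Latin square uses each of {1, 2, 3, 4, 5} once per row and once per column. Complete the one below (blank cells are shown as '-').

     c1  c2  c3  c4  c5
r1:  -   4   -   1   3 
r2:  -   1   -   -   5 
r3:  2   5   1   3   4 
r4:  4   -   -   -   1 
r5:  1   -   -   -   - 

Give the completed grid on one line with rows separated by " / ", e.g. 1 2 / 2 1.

5 4 2 1 3 / 3 1 4 2 5 / 2 5 1 3 4 / 4 2 3 5 1 / 1 3 5 4 2

(r1,c1) = 5
(r1,c3) = 2
(r2,c1) = 3
(r2,c3) = 4
(r2,c4) = 2
(r4,c4) = 5
(r5,c4) = 4
(r5,c5) = 2
(r4,c3) = 3
(r5,c2) = 3
(r5,c3) = 5
(r4,c2) = 2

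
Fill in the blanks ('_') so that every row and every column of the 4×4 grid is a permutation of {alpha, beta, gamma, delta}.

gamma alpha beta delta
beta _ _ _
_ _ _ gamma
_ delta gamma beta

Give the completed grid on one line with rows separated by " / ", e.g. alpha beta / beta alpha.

(r2,c2): row 2 has {beta}; column 2 has {alpha,delta}, so it must be gamma.
(r2,c4): row 2 has {beta,gamma}; column 4 has {beta,gamma,delta}, so it must be alpha.
(r3,c2): row 3 has {gamma}; column 2 has {alpha,gamma,delta}, so it must be beta.
(r4,c1): row 4 has {beta,gamma,delta}; column 1 has {beta,gamma}, so it must be alpha.
(r2,c3): row 2 has {alpha,beta,gamma}; column 3 has {beta,gamma}, so it must be delta.
(r3,c1): row 3 has {beta,gamma}; column 1 has {alpha,beta,gamma}, so it must be delta.
(r3,c3): row 3 has {beta,gamma,delta}; column 3 has {beta,gamma,delta}, so it must be alpha.

gamma alpha beta delta / beta gamma delta alpha / delta beta alpha gamma / alpha delta gamma beta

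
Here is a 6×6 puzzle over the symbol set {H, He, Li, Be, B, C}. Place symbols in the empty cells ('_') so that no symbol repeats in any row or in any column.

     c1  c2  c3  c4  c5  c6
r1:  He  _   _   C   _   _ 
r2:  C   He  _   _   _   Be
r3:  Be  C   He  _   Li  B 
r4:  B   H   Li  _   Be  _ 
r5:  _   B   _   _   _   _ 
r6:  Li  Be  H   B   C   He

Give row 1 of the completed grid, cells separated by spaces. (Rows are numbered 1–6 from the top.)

He Li Be C B H

row 1 has {He,C}; column 2 has {H,He,Be,B,C} — only Li is left for (r1,c2).
row 1 has {He,Li,C}; column 6 has {He,Be,B} — only H is left for (r1,c6).
row 2 has {He,Be,C}; column 3 has {H,He,Li} — only B is left for (r2,c3).
row 2 has {He,Be,B,C}; column 5 has {Li,Be,C} — only H is left for (r2,c5).
row 3 has {He,Li,Be,B,C}; column 4 has {B,C} — only H is left for (r3,c4).
row 4 has {H,Li,Be,B}; column 4 has {H,B,C} — only He is left for (r4,c4).
row 4 has {H,He,Li,Be,B}; column 6 has {H,He,Be,B} — only C is left for (r4,c6).
row 5 has {B}; column 1 has {He,Li,Be,B,C} — only H is left for (r5,c1).
row 5 has {H,B}; column 5 has {H,Li,Be,C} — only He is left for (r5,c5).
row 5 has {H,He,B}; column 6 has {H,He,Be,B,C} — only Li is left for (r5,c6).
row 1 has {H,He,Li,C}; column 3 has {H,He,Li,B} — only Be is left for (r1,c3).
row 1 has {H,He,Li,Be,C}; column 5 has {H,He,Li,Be,C} — only B is left for (r1,c5).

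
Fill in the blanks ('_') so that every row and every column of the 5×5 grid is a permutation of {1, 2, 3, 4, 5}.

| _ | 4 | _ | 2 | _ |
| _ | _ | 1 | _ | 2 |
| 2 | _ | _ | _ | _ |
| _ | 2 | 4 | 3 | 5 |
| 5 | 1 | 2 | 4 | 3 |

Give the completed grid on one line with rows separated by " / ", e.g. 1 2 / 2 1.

(r1,c5): row 1 has {2,4}; column 5 has {2,3,5}, so it must be 1.
(r2,c4): row 2 has {1,2}; column 4 has {2,3,4}, so it must be 5.
(r3,c4): row 3 has {2}; column 4 has {2,3,4,5}, so it must be 1.
(r3,c5): row 3 has {1,2}; column 5 has {1,2,3,5}, so it must be 4.
(r4,c1): row 4 has {2,3,4,5}; column 1 has {2,5}, so it must be 1.
(r1,c1): row 1 has {1,2,4}; column 1 has {1,2,5}, so it must be 3.
(r1,c3): row 1 has {1,2,3,4}; column 3 has {1,2,4}, so it must be 5.
(r2,c1): row 2 has {1,2,5}; column 1 has {1,2,3,5}, so it must be 4.
(r2,c2): row 2 has {1,2,4,5}; column 2 has {1,2,4}, so it must be 3.
(r3,c2): row 3 has {1,2,4}; column 2 has {1,2,3,4}, so it must be 5.
(r3,c3): row 3 has {1,2,4,5}; column 3 has {1,2,4,5}, so it must be 3.

3 4 5 2 1 / 4 3 1 5 2 / 2 5 3 1 4 / 1 2 4 3 5 / 5 1 2 4 3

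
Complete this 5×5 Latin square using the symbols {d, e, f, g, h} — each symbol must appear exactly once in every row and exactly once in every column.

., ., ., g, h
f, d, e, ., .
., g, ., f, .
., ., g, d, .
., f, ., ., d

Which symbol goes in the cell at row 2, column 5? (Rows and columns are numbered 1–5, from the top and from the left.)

g

(r1,c2) = e
(r2,c4) = h
(r2,c5) = g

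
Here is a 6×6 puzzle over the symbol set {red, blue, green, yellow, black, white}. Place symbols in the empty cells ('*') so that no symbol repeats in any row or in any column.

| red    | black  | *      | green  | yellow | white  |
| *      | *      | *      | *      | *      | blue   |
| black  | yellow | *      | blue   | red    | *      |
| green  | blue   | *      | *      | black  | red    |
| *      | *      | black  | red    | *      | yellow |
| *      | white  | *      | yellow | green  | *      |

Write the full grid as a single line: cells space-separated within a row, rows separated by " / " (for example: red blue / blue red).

(r1,c3): row 1 has {red,green,yellow,black,white}; column 3 has {black}, so it must be blue.
(r2,c5): row 2 has {blue}; column 5 has {red,green,yellow,black}, so it must be white.
(r3,c6): row 3 has {red,blue,yellow,black}; column 6 has {red,blue,yellow,white}, so it must be green.
(r4,c4): row 4 has {red,blue,green,black}; column 4 has {red,blue,green,yellow}, so it must be white.
(r5,c2): row 5 has {red,yellow,black}; column 2 has {blue,yellow,black,white}, so it must be green.
(r5,c5): row 5 has {red,green,yellow,black}; column 5 has {red,green,yellow,black,white}, so it must be blue.
(r6,c1): row 6 has {green,yellow,white}; column 1 has {red,green,black}, so it must be blue.
(r6,c3): row 6 has {blue,green,yellow,white}; column 3 has {blue,black}, so it must be red.
(r6,c6): row 6 has {red,blue,green,yellow,white}; column 6 has {red,blue,green,yellow,white}, so it must be black.
(r2,c1): row 2 has {blue,white}; column 1 has {red,blue,green,black}, so it must be yellow.
(r2,c2): row 2 has {blue,yellow,white}; column 2 has {blue,green,yellow,black,white}, so it must be red.
(r2,c3): row 2 has {red,blue,yellow,white}; column 3 has {red,blue,black}, so it must be green.
(r2,c4): row 2 has {red,blue,green,yellow,white}; column 4 has {red,blue,green,yellow,white}, so it must be black.
(r3,c3): row 3 has {red,blue,green,yellow,black}; column 3 has {red,blue,green,black}, so it must be white.
(r4,c3): row 4 has {red,blue,green,black,white}; column 3 has {red,blue,green,black,white}, so it must be yellow.
(r5,c1): row 5 has {red,blue,green,yellow,black}; column 1 has {red,blue,green,yellow,black}, so it must be white.

red black blue green yellow white / yellow red green black white blue / black yellow white blue red green / green blue yellow white black red / white green black red blue yellow / blue white red yellow green black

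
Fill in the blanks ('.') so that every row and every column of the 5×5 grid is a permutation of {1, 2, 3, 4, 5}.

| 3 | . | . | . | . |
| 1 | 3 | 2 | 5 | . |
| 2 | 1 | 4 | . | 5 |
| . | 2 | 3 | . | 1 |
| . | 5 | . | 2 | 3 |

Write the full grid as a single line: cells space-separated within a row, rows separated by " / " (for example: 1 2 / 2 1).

3 4 5 1 2 / 1 3 2 5 4 / 2 1 4 3 5 / 5 2 3 4 1 / 4 5 1 2 3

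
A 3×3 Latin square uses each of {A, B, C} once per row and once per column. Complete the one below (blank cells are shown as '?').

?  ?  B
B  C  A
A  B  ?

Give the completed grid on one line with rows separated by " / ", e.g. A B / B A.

(r1,c1) = C
(r1,c2) = A
(r3,c3) = C

C A B / B C A / A B C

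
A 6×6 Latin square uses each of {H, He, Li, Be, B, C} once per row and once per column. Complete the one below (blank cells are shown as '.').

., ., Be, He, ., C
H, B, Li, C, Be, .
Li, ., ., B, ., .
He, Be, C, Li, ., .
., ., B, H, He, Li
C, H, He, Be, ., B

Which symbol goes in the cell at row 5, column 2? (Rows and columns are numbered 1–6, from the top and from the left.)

(r1,c1) = B
(r1,c2) = Li
(r1,c5) = H
(r2,c6) = He
(r3,c3) = H
(r3,c5) = C
(r3,c6) = Be
(r4,c5) = B
(r4,c6) = H
(r5,c1) = Be
(r5,c2) = C

C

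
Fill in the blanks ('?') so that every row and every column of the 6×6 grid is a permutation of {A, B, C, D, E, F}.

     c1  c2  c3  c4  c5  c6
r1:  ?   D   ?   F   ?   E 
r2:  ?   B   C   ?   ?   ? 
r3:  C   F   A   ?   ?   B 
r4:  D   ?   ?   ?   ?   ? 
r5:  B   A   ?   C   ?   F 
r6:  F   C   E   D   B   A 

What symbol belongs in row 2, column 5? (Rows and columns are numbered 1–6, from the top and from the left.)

F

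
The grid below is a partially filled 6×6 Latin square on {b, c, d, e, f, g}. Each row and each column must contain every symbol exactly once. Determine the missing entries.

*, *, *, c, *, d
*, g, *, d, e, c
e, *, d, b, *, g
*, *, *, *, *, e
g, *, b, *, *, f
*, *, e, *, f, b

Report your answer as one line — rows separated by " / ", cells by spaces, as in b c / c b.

f e g c b d / b g f d e c / e f d b c g / d b c f g e / g c b e d f / c d e g f b

row 2 has {c,d,e,g}; column 3 has {b,d,e} — only f is left for (r2,c3).
row 3 has {b,d,e,g}; column 5 has {e,f} — only c is left for (r3,c5).
row 5 has {b,f,g}; column 4 has {b,c,d} — only e is left for (r5,c4).
row 5 has {b,e,f,g}; column 5 has {c,e,f} — only d is left for (r5,c5).
row 6 has {b,e,f}; column 4 has {b,c,d,e} — only g is left for (r6,c4).
row 1 has {c,d}; column 3 has {b,d,e,f} — only g is left for (r1,c3).
row 1 has {c,d,g}; column 5 has {c,d,e,f} — only b is left for (r1,c5).
row 2 has {c,d,e,f,g}; column 1 has {e,g} — only b is left for (r2,c1).
row 3 has {b,c,d,e,g}; column 2 has {g} — only f is left for (r3,c2).
row 4 has {e}; column 3 has {b,d,e,f,g} — only c is left for (r4,c3).
row 4 has {c,e}; column 4 has {b,c,d,e,g} — only f is left for (r4,c4).
row 4 has {c,e,f}; column 5 has {b,c,d,e,f} — only g is left for (r4,c5).
row 5 has {b,d,e,f,g}; column 2 has {f,g} — only c is left for (r5,c2).
row 6 has {b,e,f,g}; column 2 has {c,f,g} — only d is left for (r6,c2).
row 1 has {b,c,d,g}; column 1 has {b,e,g} — only f is left for (r1,c1).
row 1 has {b,c,d,f,g}; column 2 has {c,d,f,g} — only e is left for (r1,c2).
row 4 has {c,e,f,g}; column 1 has {b,e,f,g} — only d is left for (r4,c1).
row 4 has {c,d,e,f,g}; column 2 has {c,d,e,f,g} — only b is left for (r4,c2).
row 6 has {b,d,e,f,g}; column 1 has {b,d,e,f,g} — only c is left for (r6,c1).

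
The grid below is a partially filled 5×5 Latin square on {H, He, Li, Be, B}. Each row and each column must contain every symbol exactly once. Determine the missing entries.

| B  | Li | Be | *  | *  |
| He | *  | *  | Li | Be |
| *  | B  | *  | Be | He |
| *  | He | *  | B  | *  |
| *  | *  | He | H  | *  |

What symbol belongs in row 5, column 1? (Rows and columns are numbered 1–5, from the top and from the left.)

Li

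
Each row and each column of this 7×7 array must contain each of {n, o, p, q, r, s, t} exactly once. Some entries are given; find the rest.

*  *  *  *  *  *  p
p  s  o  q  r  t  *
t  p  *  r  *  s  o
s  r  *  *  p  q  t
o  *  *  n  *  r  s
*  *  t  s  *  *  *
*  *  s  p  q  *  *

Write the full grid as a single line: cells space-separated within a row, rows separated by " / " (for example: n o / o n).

(r2,c7) = n
(r3,c5) = n
(r4,c3) = n
(r4,c4) = o
(r5,c5) = t
(r6,c5) = o
(r7,c7) = r
(r1,c4) = t
(r1,c5) = s
(r3,c3) = q
(r5,c2) = q
(r5,c3) = p
(r6,c2) = n
(r6,c6) = p
(r6,c7) = q
(r7,c1) = n
(r7,c6) = o
(r1,c2) = o
(r1,c3) = r
(r1,c6) = n
(r6,c1) = r
(r7,c2) = t
(r1,c1) = q

q o r t s n p / p s o q r t n / t p q r n s o / s r n o p q t / o q p n t r s / r n t s o p q / n t s p q o r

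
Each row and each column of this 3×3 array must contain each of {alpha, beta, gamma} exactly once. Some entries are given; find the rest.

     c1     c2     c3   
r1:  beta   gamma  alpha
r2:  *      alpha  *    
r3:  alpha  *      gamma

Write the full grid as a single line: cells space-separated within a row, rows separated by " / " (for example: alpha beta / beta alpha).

(r2,c1) = gamma
(r2,c3) = beta
(r3,c2) = beta

beta gamma alpha / gamma alpha beta / alpha beta gamma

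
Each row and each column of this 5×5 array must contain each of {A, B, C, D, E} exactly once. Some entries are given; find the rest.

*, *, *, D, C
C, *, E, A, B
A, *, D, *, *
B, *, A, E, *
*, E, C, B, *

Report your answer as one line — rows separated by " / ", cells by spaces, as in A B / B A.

Cell (r1,c1): row 1 has {C,D}; column 1 has {A,B,C} → E.
Cell (r1,c3): row 1 has {C,D,E}; column 3 has {A,C,D,E} → B.
Cell (r2,c2): row 2 has {A,B,C,E}; column 2 has {E} → D.
Cell (r3,c4): row 3 has {A,D}; column 4 has {A,B,D,E} → C.
Cell (r3,c5): row 3 has {A,C,D}; column 5 has {B,C} → E.
Cell (r4,c2): row 4 has {A,B,E}; column 2 has {D,E} → C.
Cell (r4,c5): row 4 has {A,B,C,E}; column 5 has {B,C,E} → D.
Cell (r5,c1): row 5 has {B,C,E}; column 1 has {A,B,C,E} → D.
Cell (r5,c5): row 5 has {B,C,D,E}; column 5 has {B,C,D,E} → A.
Cell (r1,c2): row 1 has {B,C,D,E}; column 2 has {C,D,E} → A.
Cell (r3,c2): row 3 has {A,C,D,E}; column 2 has {A,C,D,E} → B.

E A B D C / C D E A B / A B D C E / B C A E D / D E C B A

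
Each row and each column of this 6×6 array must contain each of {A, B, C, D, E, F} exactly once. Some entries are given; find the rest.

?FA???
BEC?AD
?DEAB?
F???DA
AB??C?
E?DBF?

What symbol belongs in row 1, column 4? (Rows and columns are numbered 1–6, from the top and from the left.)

C

Cell (r1,c5): row 1 has {A,F}; column 5 has {A,B,C,D,F} → E.
Cell (r2,c4): row 2 has {A,B,C,D,E}; column 4 has {A,B} → F.
Cell (r3,c1): row 3 has {A,B,D,E}; column 1 has {A,B,E,F} → C.
Cell (r3,c6): row 3 has {A,B,C,D,E}; column 6 has {A,D} → F.
Cell (r4,c2): row 4 has {A,D,F}; column 2 has {B,D,E,F} → C.
Cell (r4,c3): row 4 has {A,C,D,F}; column 3 has {A,C,D,E} → B.
Cell (r4,c4): row 4 has {A,B,C,D,F}; column 4 has {A,B,F} → E.
Cell (r5,c3): row 5 has {A,B,C}; column 3 has {A,B,C,D,E} → F.
Cell (r5,c4): row 5 has {A,B,C,F}; column 4 has {A,B,E,F} → D.
Cell (r5,c6): row 5 has {A,B,C,D,F}; column 6 has {A,D,F} → E.
Cell (r6,c2): row 6 has {B,D,E,F}; column 2 has {B,C,D,E,F} → A.
Cell (r6,c6): row 6 has {A,B,D,E,F}; column 6 has {A,D,E,F} → C.
Cell (r1,c1): row 1 has {A,E,F}; column 1 has {A,B,C,E,F} → D.
Cell (r1,c4): row 1 has {A,D,E,F}; column 4 has {A,B,D,E,F} → C.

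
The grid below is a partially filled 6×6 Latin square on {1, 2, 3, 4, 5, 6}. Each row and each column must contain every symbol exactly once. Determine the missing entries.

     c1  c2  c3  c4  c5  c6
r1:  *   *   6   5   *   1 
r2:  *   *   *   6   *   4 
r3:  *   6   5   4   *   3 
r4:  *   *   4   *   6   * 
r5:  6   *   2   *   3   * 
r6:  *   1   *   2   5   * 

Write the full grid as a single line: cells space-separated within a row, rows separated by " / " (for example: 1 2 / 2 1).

(r5,c4): row 5 has {2,3,6}; column 4 has {2,4,5,6}, so it must be 1.
(r5,c6): row 5 has {1,2,3,6}; column 6 has {1,3,4}, so it must be 5.
(r6,c3): row 6 has {1,2,5}; column 3 has {2,4,5,6}, so it must be 3.
(r6,c6): row 6 has {1,2,3,5}; column 6 has {1,3,4,5}, so it must be 6.
(r2,c3): row 2 has {4,6}; column 3 has {2,3,4,5,6}, so it must be 1.
(r2,c5): row 2 has {1,4,6}; column 5 has {3,5,6}, so it must be 2.
(r3,c5): row 3 has {3,4,5,6}; column 5 has {2,3,5,6}, so it must be 1.
(r4,c4): row 4 has {4,6}; column 4 has {1,2,4,5,6}, so it must be 3.
(r4,c6): row 4 has {3,4,6}; column 6 has {1,3,4,5,6}, so it must be 2.
(r5,c2): row 5 has {1,2,3,5,6}; column 2 has {1,6}, so it must be 4.
(r6,c1): row 6 has {1,2,3,5,6}; column 1 has {6}, so it must be 4.
(r1,c5): row 1 has {1,5,6}; column 5 has {1,2,3,5,6}, so it must be 4.
(r3,c1): row 3 has {1,3,4,5,6}; column 1 has {4,6}, so it must be 2.
(r4,c2): row 4 has {2,3,4,6}; column 2 has {1,4,6}, so it must be 5.
(r1,c1): row 1 has {1,4,5,6}; column 1 has {2,4,6}, so it must be 3.
(r1,c2): row 1 has {1,3,4,5,6}; column 2 has {1,4,5,6}, so it must be 2.
(r2,c1): row 2 has {1,2,4,6}; column 1 has {2,3,4,6}, so it must be 5.
(r2,c2): row 2 has {1,2,4,5,6}; column 2 has {1,2,4,5,6}, so it must be 3.
(r4,c1): row 4 has {2,3,4,5,6}; column 1 has {2,3,4,5,6}, so it must be 1.

3 2 6 5 4 1 / 5 3 1 6 2 4 / 2 6 5 4 1 3 / 1 5 4 3 6 2 / 6 4 2 1 3 5 / 4 1 3 2 5 6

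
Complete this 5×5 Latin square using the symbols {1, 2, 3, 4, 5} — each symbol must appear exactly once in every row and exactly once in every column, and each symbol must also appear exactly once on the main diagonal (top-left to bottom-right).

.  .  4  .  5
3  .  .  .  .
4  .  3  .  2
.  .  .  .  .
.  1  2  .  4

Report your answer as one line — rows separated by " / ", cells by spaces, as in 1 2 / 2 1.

1 3 4 2 5 / 3 2 5 4 1 / 4 5 3 1 2 / 2 4 1 5 3 / 5 1 2 3 4

(r2,c5) = 1
(r3,c2) = 5
(r3,c4) = 1
(r4,c5) = 3
(r5,c1) = 5
(r5,c4) = 3
(r1,c4) = 2
(r2,c2) = 2
(r2,c3) = 5
(r2,c4) = 4
(r4,c2) = 4
(r4,c3) = 1
(r4,c4) = 5
(r1,c1) = 1
(r1,c2) = 3
(r4,c1) = 2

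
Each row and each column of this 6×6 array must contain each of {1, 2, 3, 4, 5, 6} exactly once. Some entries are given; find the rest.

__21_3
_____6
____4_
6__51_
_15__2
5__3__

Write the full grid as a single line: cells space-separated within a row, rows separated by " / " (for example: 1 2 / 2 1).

4 6 2 1 5 3 / 1 5 4 2 3 6 / 2 3 1 6 4 5 / 6 2 3 5 1 4 / 3 1 5 4 6 2 / 5 4 6 3 2 1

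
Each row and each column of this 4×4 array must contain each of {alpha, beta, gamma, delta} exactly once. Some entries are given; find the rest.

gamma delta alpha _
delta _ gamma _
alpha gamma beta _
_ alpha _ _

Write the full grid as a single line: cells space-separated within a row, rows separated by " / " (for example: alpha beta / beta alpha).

Cell (r1,c4): row 1 has {alpha,gamma,delta}; column 4 is empty so far → beta.
Cell (r2,c2): row 2 has {gamma,delta}; column 2 has {alpha,gamma,delta} → beta.
Cell (r2,c4): row 2 has {beta,gamma,delta}; column 4 has {beta} → alpha.
Cell (r3,c4): row 3 has {alpha,beta,gamma}; column 4 has {alpha,beta} → delta.
Cell (r4,c1): row 4 has {alpha}; column 1 has {alpha,gamma,delta} → beta.
Cell (r4,c3): row 4 has {alpha,beta}; column 3 has {alpha,beta,gamma} → delta.
Cell (r4,c4): row 4 has {alpha,beta,delta}; column 4 has {alpha,beta,delta} → gamma.

gamma delta alpha beta / delta beta gamma alpha / alpha gamma beta delta / beta alpha delta gamma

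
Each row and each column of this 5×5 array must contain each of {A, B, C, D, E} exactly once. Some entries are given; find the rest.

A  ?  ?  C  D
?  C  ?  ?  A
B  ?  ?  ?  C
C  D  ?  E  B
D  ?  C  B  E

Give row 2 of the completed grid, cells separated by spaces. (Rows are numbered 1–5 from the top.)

E C B D A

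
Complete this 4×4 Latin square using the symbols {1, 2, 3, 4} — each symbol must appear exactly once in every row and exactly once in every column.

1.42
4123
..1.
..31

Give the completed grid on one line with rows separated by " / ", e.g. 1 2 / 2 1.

(r1,c2) = 3
(r3,c4) = 4
(r4,c1) = 2
(r4,c2) = 4
(r3,c1) = 3
(r3,c2) = 2

1 3 4 2 / 4 1 2 3 / 3 2 1 4 / 2 4 3 1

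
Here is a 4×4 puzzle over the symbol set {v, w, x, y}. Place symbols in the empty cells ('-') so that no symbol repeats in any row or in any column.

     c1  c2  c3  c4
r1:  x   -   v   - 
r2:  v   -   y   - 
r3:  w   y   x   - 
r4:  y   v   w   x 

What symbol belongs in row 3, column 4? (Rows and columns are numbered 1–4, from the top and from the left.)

v

(r1,c2) = w
(r1,c4) = y
(r2,c2) = x
(r2,c4) = w
(r3,c4) = v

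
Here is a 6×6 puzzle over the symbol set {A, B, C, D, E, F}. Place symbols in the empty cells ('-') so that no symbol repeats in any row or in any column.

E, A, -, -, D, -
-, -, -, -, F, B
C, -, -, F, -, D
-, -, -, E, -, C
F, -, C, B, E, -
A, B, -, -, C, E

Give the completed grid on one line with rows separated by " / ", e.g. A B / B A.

E A B C D F / D C E A F B / C E A F B D / B F D E A C / F D C B E A / A B F D C E

Cell (r1,c4): row 1 has {A,D,E}; column 4 has {B,E,F} → C.
Cell (r1,c6): row 1 has {A,C,D,E}; column 6 has {B,C,D,E} → F.
Cell (r2,c1): row 2 has {B,F}; column 1 has {A,C,E,F} → D.
Cell (r2,c4): row 2 has {B,D,F}; column 4 has {B,C,E,F} → A.
Cell (r3,c2): row 3 has {C,D,F}; column 2 has {A,B} → E.
Cell (r4,c1): row 4 has {C,E}; column 1 has {A,C,D,E,F} → B.
Cell (r4,c5): row 4 has {B,C,E}; column 5 has {C,D,E,F} → A.
Cell (r5,c2): row 5 has {B,C,E,F}; column 2 has {A,B,E} → D.
Cell (r5,c6): row 5 has {B,C,D,E,F}; column 6 has {B,C,D,E,F} → A.
Cell (r6,c4): row 6 has {A,B,C,E}; column 4 has {A,B,C,E,F} → D.
Cell (r1,c3): row 1 has {A,C,D,E,F}; column 3 has {C} → B.
Cell (r2,c2): row 2 has {A,B,D,F}; column 2 has {A,B,D,E} → C.
Cell (r2,c3): row 2 has {A,B,C,D,F}; column 3 has {B,C} → E.
Cell (r3,c3): row 3 has {C,D,E,F}; column 3 has {B,C,E} → A.
Cell (r3,c5): row 3 has {A,C,D,E,F}; column 5 has {A,C,D,E,F} → B.
Cell (r4,c2): row 4 has {A,B,C,E}; column 2 has {A,B,C,D,E} → F.
Cell (r4,c3): row 4 has {A,B,C,E,F}; column 3 has {A,B,C,E} → D.
Cell (r6,c3): row 6 has {A,B,C,D,E}; column 3 has {A,B,C,D,E} → F.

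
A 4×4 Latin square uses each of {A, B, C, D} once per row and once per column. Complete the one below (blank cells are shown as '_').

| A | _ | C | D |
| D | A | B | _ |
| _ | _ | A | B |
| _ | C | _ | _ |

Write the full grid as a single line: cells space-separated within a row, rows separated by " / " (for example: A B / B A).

A B C D / D A B C / C D A B / B C D A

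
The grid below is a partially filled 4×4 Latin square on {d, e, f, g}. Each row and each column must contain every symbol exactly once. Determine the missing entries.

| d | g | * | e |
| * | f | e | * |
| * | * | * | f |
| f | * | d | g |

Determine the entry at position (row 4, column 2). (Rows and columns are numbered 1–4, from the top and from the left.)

e

(r1,c3): row 1 has {d,e,g}; column 3 has {d,e}, so it must be f.
(r2,c1): row 2 has {e,f}; column 1 has {d,f}, so it must be g.
(r2,c4): row 2 has {e,f,g}; column 4 has {e,f,g}, so it must be d.
(r3,c1): row 3 has {f}; column 1 has {d,f,g}, so it must be e.
(r3,c2): row 3 has {e,f}; column 2 has {f,g}, so it must be d.
(r3,c3): row 3 has {d,e,f}; column 3 has {d,e,f}, so it must be g.
(r4,c2): row 4 has {d,f,g}; column 2 has {d,f,g}, so it must be e.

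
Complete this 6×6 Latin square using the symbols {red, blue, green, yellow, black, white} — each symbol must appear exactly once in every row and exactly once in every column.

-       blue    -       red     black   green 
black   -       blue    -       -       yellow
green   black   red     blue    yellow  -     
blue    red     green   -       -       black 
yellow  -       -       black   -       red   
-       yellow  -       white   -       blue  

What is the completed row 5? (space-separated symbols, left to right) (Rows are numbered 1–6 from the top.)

yellow green white black blue red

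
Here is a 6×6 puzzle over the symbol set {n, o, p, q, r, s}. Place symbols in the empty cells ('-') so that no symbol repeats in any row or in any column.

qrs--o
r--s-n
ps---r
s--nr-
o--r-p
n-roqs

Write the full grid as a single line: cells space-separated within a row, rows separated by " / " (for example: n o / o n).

Cell (r1,c4): row 1 has {o,q,r,s}; column 4 has {n,o,r,s} → p.
Cell (r1,c5): row 1 has {o,p,q,r,s}; column 5 has {q,r} → n.
Cell (r3,c4): row 3 has {p,r,s}; column 4 has {n,o,p,r,s} → q.
Cell (r3,c5): row 3 has {p,q,r,s}; column 5 has {n,q,r} → o.
Cell (r4,c6): row 4 has {n,r,s}; column 6 has {n,o,p,r,s} → q.
Cell (r5,c5): row 5 has {o,p,r}; column 5 has {n,o,q,r} → s.
Cell (r6,c2): row 6 has {n,o,q,r,s}; column 2 has {r,s} → p.
Cell (r2,c5): row 2 has {n,r,s}; column 5 has {n,o,q,r,s} → p.
Cell (r3,c3): row 3 has {o,p,q,r,s}; column 3 has {r,s} → n.
Cell (r4,c2): row 4 has {n,q,r,s}; column 2 has {p,r,s} → o.
Cell (r4,c3): row 4 has {n,o,q,r,s}; column 3 has {n,r,s} → p.
Cell (r5,c3): row 5 has {o,p,r,s}; column 3 has {n,p,r,s} → q.
Cell (r2,c2): row 2 has {n,p,r,s}; column 2 has {o,p,r,s} → q.
Cell (r2,c3): row 2 has {n,p,q,r,s}; column 3 has {n,p,q,r,s} → o.
Cell (r5,c2): row 5 has {o,p,q,r,s}; column 2 has {o,p,q,r,s} → n.

q r s p n o / r q o s p n / p s n q o r / s o p n r q / o n q r s p / n p r o q s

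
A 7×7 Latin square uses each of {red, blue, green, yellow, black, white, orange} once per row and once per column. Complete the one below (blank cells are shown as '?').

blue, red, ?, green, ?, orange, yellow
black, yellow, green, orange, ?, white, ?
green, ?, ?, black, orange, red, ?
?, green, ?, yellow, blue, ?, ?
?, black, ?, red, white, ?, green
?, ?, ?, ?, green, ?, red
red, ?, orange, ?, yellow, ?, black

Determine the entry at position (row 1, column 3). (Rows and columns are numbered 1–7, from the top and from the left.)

(r1,c5): row 1 has {red,blue,green,yellow,orange}; column 5 has {blue,green,yellow,white,orange}, so it must be black.
(r2,c5): row 2 has {green,yellow,black,white,orange}; column 5 has {blue,green,yellow,black,white,orange}, so it must be red.
(r2,c7): row 2 has {red,green,yellow,black,white,orange}; column 7 has {red,green,yellow,black}, so it must be blue.
(r3,c7): row 3 has {red,green,black,orange}; column 7 has {red,blue,green,yellow,black}, so it must be white.
(r4,c6): row 4 has {blue,green,yellow}; column 6 has {red,white,orange}, so it must be black.
(r4,c7): row 4 has {blue,green,yellow,black}; column 7 has {red,blue,green,yellow,black,white}, so it must be orange.
(r1,c3): row 1 has {red,blue,green,yellow,black,orange}; column 3 has {green,orange}, so it must be white.

white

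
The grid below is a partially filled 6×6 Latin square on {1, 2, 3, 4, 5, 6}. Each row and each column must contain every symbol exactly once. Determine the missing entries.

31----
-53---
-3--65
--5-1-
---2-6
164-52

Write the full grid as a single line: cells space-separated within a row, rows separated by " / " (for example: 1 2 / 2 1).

3 1 6 5 2 4 / 2 5 3 6 4 1 / 4 3 2 1 6 5 / 6 2 5 4 1 3 / 5 4 1 2 3 6 / 1 6 4 3 5 2

(r1,c6) = 4
(r2,c6) = 1
(r4,c6) = 3
(r5,c2) = 4
(r5,c3) = 1
(r5,c5) = 3
(r6,c4) = 3
(r1,c5) = 2
(r2,c5) = 4
(r3,c3) = 2
(r4,c2) = 2
(r5,c1) = 5
(r1,c3) = 6
(r1,c4) = 5
(r2,c4) = 6
(r3,c1) = 4
(r3,c4) = 1
(r4,c1) = 6
(r4,c4) = 4
(r2,c1) = 2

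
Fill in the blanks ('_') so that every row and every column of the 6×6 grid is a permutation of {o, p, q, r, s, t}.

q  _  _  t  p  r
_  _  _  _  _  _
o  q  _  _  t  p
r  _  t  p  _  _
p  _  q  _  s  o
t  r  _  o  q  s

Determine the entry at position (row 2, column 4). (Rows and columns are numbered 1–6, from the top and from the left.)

q

(r2,c1) = s
(r4,c5) = o
(r4,c6) = q
(r5,c2) = t
(r5,c4) = r
(r6,c3) = p
(r2,c4) = q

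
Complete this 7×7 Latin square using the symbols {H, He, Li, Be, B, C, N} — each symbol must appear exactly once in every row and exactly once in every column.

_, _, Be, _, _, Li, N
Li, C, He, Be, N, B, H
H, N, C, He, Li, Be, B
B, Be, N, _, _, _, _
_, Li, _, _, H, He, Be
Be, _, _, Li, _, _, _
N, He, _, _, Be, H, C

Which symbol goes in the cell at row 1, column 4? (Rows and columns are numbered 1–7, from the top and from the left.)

C

row 4 has {Be,B,N}; column 6 has {H,He,Li,Be,B} — only C is left for (r4,c6).
row 5 has {H,He,Li,Be}; column 1 has {H,Li,Be,B,N} — only C is left for (r5,c1).
row 5 has {H,He,Li,Be,C}; column 3 has {He,Be,C,N} — only B is left for (r5,c3).
row 5 has {H,He,Li,Be,B,C}; column 4 has {He,Li,Be} — only N is left for (r5,c4).
row 6 has {Li,Be}; column 3 has {He,Be,B,C,N} — only H is left for (r6,c3).
row 6 has {H,Li,Be}; column 6 has {H,He,Li,Be,B,C} — only N is left for (r6,c6).
row 6 has {H,Li,Be,N}; column 7 has {H,Be,B,C,N} — only He is left for (r6,c7).
row 7 has {H,He,Be,C,N}; column 3 has {H,He,Be,B,C,N} — only Li is left for (r7,c3).
row 7 has {H,He,Li,Be,C,N}; column 4 has {He,Li,Be,N} — only B is left for (r7,c4).
row 1 has {Li,Be,N}; column 1 has {H,Li,Be,B,C,N} — only He is left for (r1,c1).
row 4 has {Be,B,C,N}; column 4 has {He,Li,Be,B,N} — only H is left for (r4,c4).
row 4 has {H,Be,B,C,N}; column 5 has {H,Li,Be,N} — only He is left for (r4,c5).
row 4 has {H,He,Be,B,C,N}; column 7 has {H,He,Be,B,C,N} — only Li is left for (r4,c7).
row 6 has {H,He,Li,Be,N}; column 2 has {He,Li,Be,C,N} — only B is left for (r6,c2).
row 6 has {H,He,Li,Be,B,N}; column 5 has {H,He,Li,Be,N} — only C is left for (r6,c5).
row 1 has {He,Li,Be,N}; column 2 has {He,Li,Be,B,C,N} — only H is left for (r1,c2).
row 1 has {H,He,Li,Be,N}; column 4 has {H,He,Li,Be,B,N} — only C is left for (r1,c4).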